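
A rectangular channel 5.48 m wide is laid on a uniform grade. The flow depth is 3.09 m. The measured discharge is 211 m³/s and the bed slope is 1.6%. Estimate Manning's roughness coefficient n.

n = 0.013

Flow area A = b·y = 5.48 × 3.09 = 16.93 m². Wetted perimeter P = b + 2y = 5.48 + 2×3.09 = 11.66 m.
Hydraulic radius R = A/P = 16.93/11.66 = 1.452 m.
Rearranging Manning's equation: n = (1/Q) A R^(2/3) S^(1/2) = (1/211) × 16.93 × 1.452^(2/3) × √0.016 = 0.013.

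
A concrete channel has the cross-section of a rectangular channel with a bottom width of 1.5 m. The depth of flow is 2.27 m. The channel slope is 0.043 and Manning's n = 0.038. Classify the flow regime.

Flow area A = b·y = 1.5 × 2.27 = 3.405 m². Wetted perimeter P = b + 2y = 1.5 + 2×2.27 = 6.04 m.
Hydraulic radius R = A/P = 3.405/6.04 = 0.5637 m.
V = (1/n) R^(2/3) √S = (1/0.038) × 0.5637^(2/3) × √0.043 = 3.724 m/s. Hydraulic depth D_h = A/T = 3.405/1.5 = 2.27 m.
Froude number Fr = V/√(g·D_h) = 3.724/√(9.81×2.27) = 0.789, which is less than 1, so the flow is subcritical.

subcritical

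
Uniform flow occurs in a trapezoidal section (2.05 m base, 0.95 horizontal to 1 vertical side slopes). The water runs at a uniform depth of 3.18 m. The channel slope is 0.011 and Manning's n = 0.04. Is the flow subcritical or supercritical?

subcritical

With bottom width b = 2.05 m and side slope z = 0.95: A = (b + zy)y = (2.05 + 0.95×3.18)×3.18 = 16.13 m²; P = b + 2y√(1+z²) = 2.05 + 2×3.18×1.379 = 10.82 m.
Hydraulic radius R = A/P = 16.13/10.82 = 1.49 m.
V = (1/n) R^(2/3) √S = (1/0.04) × 1.49^(2/3) × √0.011 = 3.421 m/s. Hydraulic depth D_h = A/T = 16.13/8.092 = 1.993 m.
Froude number Fr = V/√(g·D_h) = 3.421/√(9.81×1.993) = 0.774, which is less than 1, so the flow is subcritical.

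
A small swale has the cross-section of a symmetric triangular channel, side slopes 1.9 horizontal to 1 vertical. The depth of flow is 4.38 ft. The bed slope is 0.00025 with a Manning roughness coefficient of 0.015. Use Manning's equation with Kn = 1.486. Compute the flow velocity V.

V = 2.43 ft/s

For a triangular section with side slope z = 1.9: A = zy² = 1.9×4.38² = 36.45 ft²; P = 2y√(1+z²) = 2×4.38×2.147 = 18.81 ft.
Hydraulic radius R = A/P = 36.45/18.81 = 1.938 ft.
From Manning's equation, V = (1.486/n) R^(2/3) S^(1/2) = (1.486/0.015) × 1.938^(2/3) × 0.00025^(1/2) = 2.43 ft/s.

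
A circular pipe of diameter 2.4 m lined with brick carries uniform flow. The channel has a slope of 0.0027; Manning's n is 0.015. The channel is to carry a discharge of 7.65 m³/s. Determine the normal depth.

Manning's equation rearranged: A R^(2/3) = nQ / (1·√S) = 0.015 × 7.65 / (√0.0027) = 2.208.
Trying y = 1.71 m: A R^(2/3) = 2.757 — high.
Trying y = 1.28 m: A R^(2/3) = 1.793 — low.
Trying y = 1.46 m: A R^(2/3) = 2.208 — ≈ 2.208.

y_n = 1.46 m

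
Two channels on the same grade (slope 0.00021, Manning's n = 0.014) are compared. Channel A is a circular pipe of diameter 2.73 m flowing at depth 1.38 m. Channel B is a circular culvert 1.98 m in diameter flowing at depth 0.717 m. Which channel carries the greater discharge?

Channel A: For a circular section of diameter D = 2.73 m at depth y = 1.38 m, the central angle is θ = 2 arccos(1 − 2y/D) = 3.164 rad. Then A = (D²/8)(θ − sin θ) = 2.968 m² and P = Dθ/2 = 4.318 m. Hydraulic radius R = A/P = 2.968/4.318 = 0.6872 m. Q_A = (1/0.014)·2.968·0.6872^(2/3)·√0.00021 = 2.392 m³/s.
Channel B: For a circular section of diameter D = 1.98 m at depth y = 0.717 m, the central angle is θ = 2 arccos(1 − 2y/D) = 2.583 rad. Then A = (D²/8)(θ − sin θ) = 1.006 m² and P = Dθ/2 = 2.557 m. Hydraulic radius R = A/P = 1.006/2.557 = 0.3934 m. Q_B = (1/0.014)·1.006·0.3934^(2/3)·√0.00021 = 0.559 m³/s.
Q_A = 2.392 m³/s vs Q_B = 0.559 m³/s, so channel A carries more.

channel A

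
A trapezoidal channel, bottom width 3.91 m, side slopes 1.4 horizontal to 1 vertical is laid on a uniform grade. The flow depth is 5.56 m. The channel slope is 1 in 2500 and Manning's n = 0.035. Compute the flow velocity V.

With bottom width b = 3.91 m and side slope z = 1.4: A = (b + zy)y = (3.91 + 1.4×5.56)×5.56 = 65.02 m²; P = b + 2y√(1+z²) = 3.91 + 2×5.56×1.72 = 23.04 m.
Hydraulic radius R = A/P = 65.02/23.04 = 2.822 m.
From Manning's equation, V = (1/n) R^(2/3) S^(1/2) = (1/0.035) × 2.822^(2/3) × 0.0004^(1/2) = 1.14 m/s.

V = 1.14 m/s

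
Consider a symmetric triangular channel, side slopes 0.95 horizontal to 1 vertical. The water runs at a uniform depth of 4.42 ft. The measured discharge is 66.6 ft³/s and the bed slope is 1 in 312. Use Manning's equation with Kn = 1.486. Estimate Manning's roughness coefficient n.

For a triangular section with side slope z = 0.95: A = zy² = 0.95×4.42² = 18.56 ft²; P = 2y√(1+z²) = 2×4.42×1.379 = 12.19 ft.
Hydraulic radius R = A/P = 18.56/12.19 = 1.522 ft.
Rearranging Manning's equation: n = (1.486/Q) A R^(2/3) S^(1/2) = (1.486/66.6) × 18.56 × 1.522^(2/3) × √0.003205 = 0.031.

n = 0.031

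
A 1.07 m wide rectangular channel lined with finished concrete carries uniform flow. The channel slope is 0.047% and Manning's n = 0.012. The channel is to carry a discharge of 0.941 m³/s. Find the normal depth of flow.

Manning's equation rearranged: A R^(2/3) = nQ / (1·√S) = 0.012 × 0.941 / (√0.00047) = 0.5209.
Try y = 1.17 m: A R^(2/3) = 0.6419 — high.
Try y = 0.986 m: A R^(2/3) = 0.5208 — close enough.

y_n = 0.986 m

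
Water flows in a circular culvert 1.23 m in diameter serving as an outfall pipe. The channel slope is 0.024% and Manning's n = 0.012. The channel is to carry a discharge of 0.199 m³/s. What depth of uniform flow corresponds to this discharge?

Manning's equation rearranged: A R^(2/3) = nQ / (1·√S) = 0.012 × 0.199 / (√0.00024) = 0.1541.
At y = 0.324 m: A R^(2/3) = 0.08222 — too small.
At y = 0.449 m: A R^(2/3) = 0.154 — matches.

y_n = 0.449 m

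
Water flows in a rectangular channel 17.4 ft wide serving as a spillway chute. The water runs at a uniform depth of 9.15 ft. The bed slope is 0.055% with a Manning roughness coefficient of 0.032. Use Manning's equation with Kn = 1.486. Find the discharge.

Q = 470 ft³/s

Flow area A = b·y = 17.4 × 9.15 = 159.2 ft². Wetted perimeter P = b + 2y = 17.4 + 2×9.15 = 35.7 ft.
Hydraulic radius R = A/P = 159.2/35.7 = 4.46 ft.
Manning's equation: Q = (1.486/n) A R^(2/3) S^(1/2) = (1.486/0.032) × 159.2 × 4.46^(2/3) × 0.00055^(1/2) = 470 ft³/s.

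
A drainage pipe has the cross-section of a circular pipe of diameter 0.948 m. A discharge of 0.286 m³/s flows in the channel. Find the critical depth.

y_c = 0.303 m

At critical depth, Q² T / (g A³) = 1, i.e. A³/T = Q²/g = 0.286²/9.81 = 0.008338.
Try y = 0.387 m: A³/T = 0.02134 — high.
Try y = 0.303 m: A³/T = 0.008309 — close enough.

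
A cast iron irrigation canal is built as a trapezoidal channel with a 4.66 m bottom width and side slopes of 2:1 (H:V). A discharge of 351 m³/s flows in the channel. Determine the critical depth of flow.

At critical depth, Q² T / (g A³) = 1, i.e. A³/T = Q²/g = 351²/9.81 = 12560.
At y = 3.65 m: A³/T = 4319 — short.
At y = 5.24 m: A³/T = 19490 — over.
At y = 4.72 m: A³/T = 12520 — matches.

y_c = 4.72 m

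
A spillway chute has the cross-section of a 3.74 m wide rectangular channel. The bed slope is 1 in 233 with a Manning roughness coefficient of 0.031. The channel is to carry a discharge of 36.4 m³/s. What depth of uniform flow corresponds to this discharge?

Manning's equation rearranged: A R^(2/3) = nQ / (1·√S) = 0.031 × 36.4 / (√0.004292) = 17.22.
Trying y = 4.71 m: A R^(2/3) = 21.4 — too large.
Trying y = 2.76 m: A R^(2/3) = 11.1 — too small.
Trying y = 3.93 m: A R^(2/3) = 17.21 — close enough.

y_n = 3.93 m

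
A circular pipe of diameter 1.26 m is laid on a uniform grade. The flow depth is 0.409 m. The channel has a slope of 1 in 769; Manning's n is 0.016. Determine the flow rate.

For a circular section of diameter D = 1.26 m at depth y = 0.409 m, the central angle is θ = 2 arccos(1 − 2y/D) = 2.425 rad. Then A = (D²/8)(θ − sin θ) = 0.3508 m² and P = Dθ/2 = 1.528 m.
Hydraulic radius R = A/P = 0.3508/1.528 = 0.2296 m.
Manning's equation: Q = (1/n) A R^(2/3) S^(1/2) = (1/0.016) × 0.3508 × 0.2296^(2/3) × 0.0013^(1/2) = 0.297 m³/s.

Q = 0.297 m³/s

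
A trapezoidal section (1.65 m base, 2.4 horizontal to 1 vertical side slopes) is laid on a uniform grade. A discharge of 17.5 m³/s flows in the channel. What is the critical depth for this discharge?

y_c = 1.31 m

At critical depth, Q² T / (g A³) = 1, i.e. A³/T = Q²/g = 17.5²/9.81 = 31.22.
Trying y = 1.6 m: A³/T = 72.64 — over.
Trying y = 1.14 m: A³/T = 17.55 — short.
Trying y = 1.31 m: A³/T = 31.2 — ≈ 31.22.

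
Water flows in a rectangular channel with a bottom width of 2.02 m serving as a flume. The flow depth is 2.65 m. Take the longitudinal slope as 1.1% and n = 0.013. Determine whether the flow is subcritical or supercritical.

supercritical

Flow area A = b·y = 2.02 × 2.65 = 5.353 m². Wetted perimeter P = b + 2y = 2.02 + 2×2.65 = 7.32 m.
Hydraulic radius R = A/P = 5.353/7.32 = 0.7313 m.
V = (1/n) R^(2/3) √S = (1/0.013) × 0.7313^(2/3) × √0.011 = 6.549 m/s. Hydraulic depth D_h = A/T = 5.353/2.02 = 2.65 m.
Froude number Fr = V/√(g·D_h) = 6.549/√(9.81×2.65) = 1.28, which is greater than 1, so the flow is supercritical.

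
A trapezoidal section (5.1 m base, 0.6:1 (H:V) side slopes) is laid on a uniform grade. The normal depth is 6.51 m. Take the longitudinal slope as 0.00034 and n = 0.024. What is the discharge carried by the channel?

Q = 91.4 m³/s

With bottom width b = 5.1 m and side slope z = 0.6: A = (b + zy)y = (5.1 + 0.6×6.51)×6.51 = 58.63 m²; P = b + 2y√(1+z²) = 5.1 + 2×6.51×1.166 = 20.28 m.
Hydraulic radius R = A/P = 58.63/20.28 = 2.89 m.
Manning's equation: Q = (1/n) A R^(2/3) S^(1/2) = (1/0.024) × 58.63 × 2.89^(2/3) × 0.00034^(1/2) = 91.4 m³/s.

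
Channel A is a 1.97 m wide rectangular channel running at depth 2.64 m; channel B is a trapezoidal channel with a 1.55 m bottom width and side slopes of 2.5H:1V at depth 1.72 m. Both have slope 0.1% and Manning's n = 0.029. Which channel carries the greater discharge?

channel B

Channel A: Flow area A = b·y = 1.97 × 2.64 = 5.201 m². Wetted perimeter P = b + 2y = 1.97 + 2×2.64 = 7.25 m. Hydraulic radius R = A/P = 5.201/7.25 = 0.7174 m. Q_A = (1/0.029)·5.201·0.7174^(2/3)·√0.001 = 4.545 m³/s.
Channel B: With bottom width b = 1.55 m and side slope z = 2.5: A = (b + zy)y = (1.55 + 2.5×1.72)×1.72 = 10.06 m²; P = b + 2y√(1+z²) = 1.55 + 2×1.72×2.693 = 10.81 m. Hydraulic radius R = A/P = 10.06/10.81 = 0.9306 m. Q_B = (1/0.029)·10.06·0.9306^(2/3)·√0.001 = 10.46 m³/s.
Q_A = 4.545 m³/s vs Q_B = 10.46 m³/s, so channel B carries more.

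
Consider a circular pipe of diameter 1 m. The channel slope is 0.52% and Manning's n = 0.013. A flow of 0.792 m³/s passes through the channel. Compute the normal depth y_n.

Manning's equation rearranged: A R^(2/3) = nQ / (1·√S) = 0.013 × 0.792 / (√0.0052) = 0.1428.
At y = 0.564 m: A R^(2/3) = 0.1901 — too large.
At y = 0.341 m: A R^(2/3) = 0.07802 — too small.
At y = 0.475 m: A R^(2/3) = 0.1427 — ≈ 0.1428.

y_n = 0.475 m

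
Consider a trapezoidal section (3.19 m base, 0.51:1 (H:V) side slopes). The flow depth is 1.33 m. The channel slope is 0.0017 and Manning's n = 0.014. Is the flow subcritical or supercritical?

With bottom width b = 3.19 m and side slope z = 0.51: A = (b + zy)y = (3.19 + 0.51×1.33)×1.33 = 5.145 m²; P = b + 2y√(1+z²) = 3.19 + 2×1.33×1.123 = 6.176 m.
Hydraulic radius R = A/P = 5.145/6.176 = 0.833 m.
V = (1/n) R^(2/3) √S = (1/0.014) × 0.833^(2/3) × √0.0017 = 2.607 m/s. Hydraulic depth D_h = A/T = 5.145/4.547 = 1.132 m.
Froude number Fr = V/√(g·D_h) = 2.607/√(9.81×1.132) = 0.783, which is less than 1, so the flow is subcritical.

subcritical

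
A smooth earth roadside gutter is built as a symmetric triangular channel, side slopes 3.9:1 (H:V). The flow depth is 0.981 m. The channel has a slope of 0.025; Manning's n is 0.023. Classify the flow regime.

supercritical

For a triangular section with side slope z = 3.9: A = zy² = 3.9×0.981² = 3.753 m²; P = 2y√(1+z²) = 2×0.981×4.026 = 7.899 m.
Hydraulic radius R = A/P = 3.753/7.899 = 0.4751 m.
V = (1/n) R^(2/3) √S = (1/0.023) × 0.4751^(2/3) × √0.025 = 4.186 m/s. Hydraulic depth D_h = A/T = 3.753/7.652 = 0.4905 m.
Froude number Fr = V/√(g·D_h) = 4.186/√(9.81×0.4905) = 1.91, which is greater than 1, so the flow is supercritical.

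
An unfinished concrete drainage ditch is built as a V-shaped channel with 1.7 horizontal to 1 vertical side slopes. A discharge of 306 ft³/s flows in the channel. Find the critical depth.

At critical depth, Q² T / (g A³) = 1, i.e. A³/T = Q²/g = 306²/32.2 = 2908.
Trying y = 5.51 ft: A³/T = 7339 — over.
Trying y = 4.05 ft: A³/T = 1575 — short.
Trying y = 4.58 ft: A³/T = 2912 — ≈ 2908.

y_c = 4.58 ft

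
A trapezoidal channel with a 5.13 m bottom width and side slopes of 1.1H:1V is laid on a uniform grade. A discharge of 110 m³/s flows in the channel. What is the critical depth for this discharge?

y_c = 2.91 m

At critical depth, Q² T / (g A³) = 1, i.e. A³/T = Q²/g = 110²/9.81 = 1233.
At y = 2.35 m: A³/T = 578.6 — too small.
At y = 3.21 m: A³/T = 1763 — too large.
At y = 2.91 m: A³/T = 1236 — ≈ 1233.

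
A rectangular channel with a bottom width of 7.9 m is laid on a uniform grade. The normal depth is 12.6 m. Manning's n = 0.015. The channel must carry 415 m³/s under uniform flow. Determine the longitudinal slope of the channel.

Flow area A = b·y = 7.9 × 12.6 = 99.54 m². Wetted perimeter P = b + 2y = 7.9 + 2×12.6 = 33.1 m.
Hydraulic radius R = A/P = 99.54/33.1 = 3.007 m.
From Manning's equation, S = [nQ / (1 A R^(2/3))]² = [0.015 × 415 / (1 × 99.54 × 3.007^(2/3))]² = 0.000901.

S = 0.000901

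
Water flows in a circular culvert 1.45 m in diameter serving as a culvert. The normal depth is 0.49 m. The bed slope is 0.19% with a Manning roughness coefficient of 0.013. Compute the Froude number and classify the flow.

subcritical

For a circular section of diameter D = 1.45 m at depth y = 0.49 m, the central angle is θ = 2 arccos(1 − 2y/D) = 2.481 rad. Then A = (D²/8)(θ − sin θ) = 0.491 m² and P = Dθ/2 = 1.799 m.
Hydraulic radius R = A/P = 0.491/1.799 = 0.2729 m.
V = (1/n) R^(2/3) √S = (1/0.013) × 0.2729^(2/3) × √0.0019 = 1.411 m/s. Hydraulic depth D_h = A/T = 0.491/1.372 = 0.3579 m.
Froude number Fr = V/√(g·D_h) = 1.411/√(9.81×0.3579) = 0.753, which is less than 1, so the flow is subcritical.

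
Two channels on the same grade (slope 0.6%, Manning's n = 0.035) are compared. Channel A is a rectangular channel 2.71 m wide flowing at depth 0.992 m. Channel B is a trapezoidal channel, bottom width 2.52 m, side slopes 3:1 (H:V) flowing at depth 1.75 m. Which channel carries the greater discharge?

channel B

Channel A: Flow area A = b·y = 2.71 × 0.992 = 2.688 m². Wetted perimeter P = b + 2y = 2.71 + 2×0.992 = 4.694 m. Hydraulic radius R = A/P = 2.688/4.694 = 0.5727 m. Q_A = (1/0.035)·2.688·0.5727^(2/3)·√0.006 = 4.103 m³/s.
Channel B: With bottom width b = 2.52 m and side slope z = 3: A = (b + zy)y = (2.52 + 3×1.75)×1.75 = 13.6 m²; P = b + 2y√(1+z²) = 2.52 + 2×1.75×3.162 = 13.59 m. Hydraulic radius R = A/P = 13.6/13.59 = 1.001 m. Q_B = (1/0.035)·13.6·1.001^(2/3)·√0.006 = 30.11 m³/s.
Q_A = 4.103 m³/s vs Q_B = 30.11 m³/s, so channel B carries more.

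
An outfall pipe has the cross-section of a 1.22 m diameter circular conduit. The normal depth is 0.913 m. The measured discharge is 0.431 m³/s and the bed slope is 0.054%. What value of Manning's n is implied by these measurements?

n = 0.026

For a circular section of diameter D = 1.22 m at depth y = 0.913 m, the central angle is θ = 2 arccos(1 − 2y/D) = 4.181 rad. Then A = (D²/8)(θ − sin θ) = 0.9383 m² and P = Dθ/2 = 2.551 m.
Hydraulic radius R = A/P = 0.9383/2.551 = 0.3679 m.
Rearranging Manning's equation: n = (1/Q) A R^(2/3) S^(1/2) = (1/0.431) × 0.9383 × 0.3679^(2/3) × √0.00054 = 0.026.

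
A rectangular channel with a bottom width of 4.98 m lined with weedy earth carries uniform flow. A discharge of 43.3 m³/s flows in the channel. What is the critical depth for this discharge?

For a rectangular channel, critical depth y_c = (q²/g)^(1/3) where q = Q/b = 43.3/4.98 = 8.695 m²/s.
So y_c = (8.695²/9.81)^(1/3) = 1.98 m.

y_c = 1.98 m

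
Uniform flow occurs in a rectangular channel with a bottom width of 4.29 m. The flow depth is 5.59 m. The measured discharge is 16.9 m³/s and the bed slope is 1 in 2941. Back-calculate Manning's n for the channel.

Flow area A = b·y = 4.29 × 5.59 = 23.98 m². Wetted perimeter P = b + 2y = 4.29 + 2×5.59 = 15.47 m.
Hydraulic radius R = A/P = 23.98/15.47 = 1.55 m.
Rearranging Manning's equation: n = (1/Q) A R^(2/3) S^(1/2) = (1/16.9) × 23.98 × 1.55^(2/3) × √0.00034 = 0.035.

n = 0.035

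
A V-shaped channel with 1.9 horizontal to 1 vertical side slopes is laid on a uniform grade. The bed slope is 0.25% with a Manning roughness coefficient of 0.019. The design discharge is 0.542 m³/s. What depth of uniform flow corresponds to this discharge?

Manning's equation rearranged: A R^(2/3) = nQ / (1·√S) = 0.019 × 0.542 / (√0.0025) = 0.206.
At y = 0.613 m: A R^(2/3) = 0.2992 — over.
At y = 0.533 m: A R^(2/3) = 0.206 — matches.

y_n = 0.533 m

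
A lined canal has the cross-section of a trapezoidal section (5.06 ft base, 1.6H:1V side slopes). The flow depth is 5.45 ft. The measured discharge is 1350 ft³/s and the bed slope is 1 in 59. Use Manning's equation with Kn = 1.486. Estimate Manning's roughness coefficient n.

n = 0.022

With bottom width b = 5.06 ft and side slope z = 1.6: A = (b + zy)y = (5.06 + 1.6×5.45)×5.45 = 75.1 ft²; P = b + 2y√(1+z²) = 5.06 + 2×5.45×1.887 = 25.63 ft.
Hydraulic radius R = A/P = 75.1/25.63 = 2.931 ft.
Rearranging Manning's equation: n = (1.486/Q) A R^(2/3) S^(1/2) = (1.486/1350) × 75.1 × 2.931^(2/3) × √0.01695 = 0.022.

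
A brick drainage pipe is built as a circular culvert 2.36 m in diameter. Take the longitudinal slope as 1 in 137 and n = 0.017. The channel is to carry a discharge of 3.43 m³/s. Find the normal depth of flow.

Manning's equation rearranged: A R^(2/3) = nQ / (1·√S) = 0.017 × 3.43 / (√0.007299) = 0.6825.
Trying y = 0.567 m: A R^(2/3) = 0.3895 — short.
Trying y = 0.908 m: A R^(2/3) = 0.9654 — over.
Trying y = 0.755 m: A R^(2/3) = 0.682 — ≈ 0.6825.

y_n = 0.755 m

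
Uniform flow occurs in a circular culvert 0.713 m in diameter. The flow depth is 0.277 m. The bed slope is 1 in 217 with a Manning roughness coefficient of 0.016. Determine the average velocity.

For a circular section of diameter D = 0.713 m at depth y = 0.277 m, the central angle is θ = 2 arccos(1 − 2y/D) = 2.692 rad. Then A = (D²/8)(θ − sin θ) = 0.1434 m² and P = Dθ/2 = 0.9596 m.
Hydraulic radius R = A/P = 0.1434/0.9596 = 0.1495 m.
From Manning's equation, V = (1/n) R^(2/3) S^(1/2) = (1/0.016) × 0.1495^(2/3) × 0.004608^(1/2) = 1.19 m/s.

V = 1.19 m/s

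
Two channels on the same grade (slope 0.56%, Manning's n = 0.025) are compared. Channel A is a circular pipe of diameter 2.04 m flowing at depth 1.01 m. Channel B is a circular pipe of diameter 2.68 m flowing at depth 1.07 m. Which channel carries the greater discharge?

channel B

Channel A: For a circular section of diameter D = 2.04 m at depth y = 1.01 m, the central angle is θ = 2 arccos(1 − 2y/D) = 3.122 rad. Then A = (D²/8)(θ − sin θ) = 1.614 m² and P = Dθ/2 = 3.184 m. Hydraulic radius R = A/P = 1.614/3.184 = 0.5068 m. Q_A = (1/0.025)·1.614·0.5068^(2/3)·√0.0056 = 3.071 m³/s.
Channel B: For a circular section of diameter D = 2.68 m at depth y = 1.07 m, the central angle is θ = 2 arccos(1 − 2y/D) = 2.736 rad. Then A = (D²/8)(θ − sin θ) = 2.102 m² and P = Dθ/2 = 3.666 m. Hydraulic radius R = A/P = 2.102/3.666 = 0.5733 m. Q_B = (1/0.025)·2.102·0.5733^(2/3)·√0.0056 = 4.342 m³/s.
Q_A = 3.071 m³/s vs Q_B = 4.342 m³/s, so channel B carries more.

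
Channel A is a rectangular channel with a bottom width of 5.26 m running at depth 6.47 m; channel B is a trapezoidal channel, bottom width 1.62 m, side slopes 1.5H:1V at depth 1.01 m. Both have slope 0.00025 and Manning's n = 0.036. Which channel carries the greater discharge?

channel A

Channel A: Flow area A = b·y = 5.26 × 6.47 = 34.03 m². Wetted perimeter P = b + 2y = 5.26 + 2×6.47 = 18.2 m. Hydraulic radius R = A/P = 34.03/18.2 = 1.87 m. Q_A = (1/0.036)·34.03·1.87^(2/3)·√0.00025 = 22.69 m³/s.
Channel B: With bottom width b = 1.62 m and side slope z = 1.5: A = (b + zy)y = (1.62 + 1.5×1.01)×1.01 = 3.166 m²; P = b + 2y√(1+z²) = 1.62 + 2×1.01×1.803 = 5.262 m. Hydraulic radius R = A/P = 3.166/5.262 = 0.6018 m. Q_B = (1/0.036)·3.166·0.6018^(2/3)·√0.00025 = 0.9913 m³/s.
Q_A = 22.69 m³/s vs Q_B = 0.9913 m³/s, so channel A carries more.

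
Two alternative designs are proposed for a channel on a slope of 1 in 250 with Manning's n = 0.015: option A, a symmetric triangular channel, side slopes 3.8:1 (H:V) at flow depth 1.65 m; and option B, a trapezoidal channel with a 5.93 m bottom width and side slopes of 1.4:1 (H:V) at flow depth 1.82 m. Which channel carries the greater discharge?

channel B

Channel A: For a triangular section with side slope z = 3.8: A = zy² = 3.8×1.65² = 10.35 m²; P = 2y√(1+z²) = 2×1.65×3.929 = 12.97 m. Hydraulic radius R = A/P = 10.35/12.97 = 0.7978 m. Q_A = (1/0.015)·10.35·0.7978^(2/3)·√0.004 = 37.52 m³/s.
Channel B: With bottom width b = 5.93 m and side slope z = 1.4: A = (b + zy)y = (5.93 + 1.4×1.82)×1.82 = 15.43 m²; P = b + 2y√(1+z²) = 5.93 + 2×1.82×1.72 = 12.19 m. Hydraulic radius R = A/P = 15.43/12.19 = 1.266 m. Q_B = (1/0.015)·15.43·1.266^(2/3)·√0.004 = 76.12 m³/s.
Q_A = 37.52 m³/s vs Q_B = 76.12 m³/s, so channel B carries more.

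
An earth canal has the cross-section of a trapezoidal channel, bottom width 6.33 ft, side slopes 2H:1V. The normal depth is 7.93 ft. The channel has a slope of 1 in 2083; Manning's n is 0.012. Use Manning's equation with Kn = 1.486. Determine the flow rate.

With bottom width b = 6.33 ft and side slope z = 2: A = (b + zy)y = (6.33 + 2×7.93)×7.93 = 176 ft²; P = b + 2y√(1+z²) = 6.33 + 2×7.93×2.236 = 41.79 ft.
Hydraulic radius R = A/P = 176/41.79 = 4.21 ft.
Manning's equation: Q = (1.486/n) A R^(2/3) S^(1/2) = (1.486/0.012) × 176 × 4.21^(2/3) × 0.0004801^(1/2) = 1240 ft³/s.

Q = 1240 ft³/s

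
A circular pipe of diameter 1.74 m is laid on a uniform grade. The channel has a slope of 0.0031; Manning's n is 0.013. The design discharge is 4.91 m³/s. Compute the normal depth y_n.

y_n = 1.22 m

Manning's equation rearranged: A R^(2/3) = nQ / (1·√S) = 0.013 × 4.91 / (√0.0031) = 1.146.
Trying y = 1.46 m: A R^(2/3) = 1.393 — over.
Trying y = 0.977 m: A R^(2/3) = 0.8267 — short.
Trying y = 1.22 m: A R^(2/3) = 1.145 — ≈ 1.146.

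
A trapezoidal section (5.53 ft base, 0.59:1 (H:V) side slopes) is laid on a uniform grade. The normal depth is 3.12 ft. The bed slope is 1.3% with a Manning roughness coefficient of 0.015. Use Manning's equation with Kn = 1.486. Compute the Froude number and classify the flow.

supercritical

With bottom width b = 5.53 ft and side slope z = 0.59: A = (b + zy)y = (5.53 + 0.59×3.12)×3.12 = 23 ft²; P = b + 2y√(1+z²) = 5.53 + 2×3.12×1.161 = 12.78 ft.
Hydraulic radius R = A/P = 23/12.78 = 1.8 ft.
V = (1.486/n) R^(2/3) √S = (1.486/0.015) × 1.8^(2/3) × √0.013 = 16.71 ft/s. Hydraulic depth D_h = A/T = 23/9.212 = 2.497 ft.
Froude number Fr = V/√(g·D_h) = 16.71/√(32.2×2.497) = 1.86, which is greater than 1, so the flow is supercritical.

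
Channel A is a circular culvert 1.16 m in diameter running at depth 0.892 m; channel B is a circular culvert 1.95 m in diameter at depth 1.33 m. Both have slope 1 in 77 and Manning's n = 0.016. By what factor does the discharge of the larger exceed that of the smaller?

Channel A: For a circular section of diameter D = 1.16 m at depth y = 0.892 m, the central angle is θ = 2 arccos(1 − 2y/D) = 4.278 rad. Then A = (D²/8)(θ − sin θ) = 0.872 m² and P = Dθ/2 = 2.481 m. Hydraulic radius R = A/P = 0.872/2.481 = 0.3515 m. Q_A = (1/0.016)·0.872·0.3515^(2/3)·√0.01299 = 3.093 m³/s.
Channel B: For a circular section of diameter D = 1.95 m at depth y = 1.33 m, the central angle is θ = 2 arccos(1 − 2y/D) = 3.887 rad. Then A = (D²/8)(θ − sin θ) = 2.17 m² and P = Dθ/2 = 3.79 m. Hydraulic radius R = A/P = 2.17/3.79 = 0.5726 m. Q_B = (1/0.016)·2.17·0.5726^(2/3)·√0.01299 = 10.66 m³/s.
The larger discharge is 10.66 m³/s and the smaller is 3.093 m³/s; the ratio is 3.44.

3.44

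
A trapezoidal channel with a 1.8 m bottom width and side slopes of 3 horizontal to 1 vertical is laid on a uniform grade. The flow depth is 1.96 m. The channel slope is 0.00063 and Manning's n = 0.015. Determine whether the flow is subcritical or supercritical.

subcritical

With bottom width b = 1.8 m and side slope z = 3: A = (b + zy)y = (1.8 + 3×1.96)×1.96 = 15.05 m²; P = b + 2y√(1+z²) = 1.8 + 2×1.96×3.162 = 14.2 m.
Hydraulic radius R = A/P = 15.05/14.2 = 1.06 m.
V = (1/n) R^(2/3) √S = (1/0.015) × 1.06^(2/3) × √0.00063 = 1.74 m/s. Hydraulic depth D_h = A/T = 15.05/13.56 = 1.11 m.
Froude number Fr = V/√(g·D_h) = 1.74/√(9.81×1.11) = 0.527, which is less than 1, so the flow is subcritical.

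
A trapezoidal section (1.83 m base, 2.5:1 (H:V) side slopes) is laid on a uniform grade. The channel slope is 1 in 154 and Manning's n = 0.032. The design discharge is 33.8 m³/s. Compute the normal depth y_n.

y_n = 1.94 m

Manning's equation rearranged: A R^(2/3) = nQ / (1·√S) = 0.032 × 33.8 / (√0.006494) = 13.42.
Try y = 1.55 m: A R^(2/3) = 8.052 — short.
Try y = 2.29 m: A R^(2/3) = 19.77 — over.
Try y = 1.94 m: A R^(2/3) = 13.43 — matches.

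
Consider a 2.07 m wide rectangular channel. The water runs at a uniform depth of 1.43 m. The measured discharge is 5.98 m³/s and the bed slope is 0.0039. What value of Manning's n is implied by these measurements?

Flow area A = b·y = 2.07 × 1.43 = 2.96 m². Wetted perimeter P = b + 2y = 2.07 + 2×1.43 = 4.93 m.
Hydraulic radius R = A/P = 2.96/4.93 = 0.6004 m.
Rearranging Manning's equation: n = (1/Q) A R^(2/3) S^(1/2) = (1/5.98) × 2.96 × 0.6004^(2/3) × √0.0039 = 0.022.

n = 0.022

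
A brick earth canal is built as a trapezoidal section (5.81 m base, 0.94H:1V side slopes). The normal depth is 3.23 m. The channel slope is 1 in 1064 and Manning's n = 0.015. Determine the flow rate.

Q = 91.1 m³/s

With bottom width b = 5.81 m and side slope z = 0.94: A = (b + zy)y = (5.81 + 0.94×3.23)×3.23 = 28.57 m²; P = b + 2y√(1+z²) = 5.81 + 2×3.23×1.372 = 14.68 m.
Hydraulic radius R = A/P = 28.57/14.68 = 1.947 m.
Manning's equation: Q = (1/n) A R^(2/3) S^(1/2) = (1/0.015) × 28.57 × 1.947^(2/3) × 0.0009398^(1/2) = 91.1 m³/s.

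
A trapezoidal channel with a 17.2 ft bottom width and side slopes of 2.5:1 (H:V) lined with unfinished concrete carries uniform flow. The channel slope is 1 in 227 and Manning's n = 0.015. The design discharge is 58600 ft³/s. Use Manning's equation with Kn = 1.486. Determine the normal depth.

y_n = 22.8 ft

Manning's equation rearranged: A R^(2/3) = nQ / (1.486·√S) = 0.015 × 58600 / (1.486 × √0.004405) = 8912.
Try y = 24.7 ft: A R^(2/3) = 10770 — high.
Try y = 15.6 ft: A R^(2/3) = 3698 — low.
Try y = 22.8 ft: A R^(2/3) = 8909 — matches.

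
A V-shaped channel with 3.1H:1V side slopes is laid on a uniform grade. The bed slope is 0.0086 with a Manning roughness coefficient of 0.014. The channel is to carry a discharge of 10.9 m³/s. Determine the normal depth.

Manning's equation rearranged: A R^(2/3) = nQ / (1·√S) = 0.014 × 10.9 / (√0.0086) = 1.646.
Try y = 0.85 m: A R^(2/3) = 1.225 — short.
Try y = 1.13 m: A R^(2/3) = 2.618 — over.
Try y = 0.949 m: A R^(2/3) = 1.643 — matches.

y_n = 0.949 m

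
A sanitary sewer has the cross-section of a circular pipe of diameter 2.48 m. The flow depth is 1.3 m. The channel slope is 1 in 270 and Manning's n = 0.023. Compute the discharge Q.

Q = 5.03 m³/s

For a circular section of diameter D = 2.48 m at depth y = 1.3 m, the central angle is θ = 2 arccos(1 − 2y/D) = 3.238 rad. Then A = (D²/8)(θ − sin θ) = 2.564 m² and P = Dθ/2 = 4.016 m.
Hydraulic radius R = A/P = 2.564/4.016 = 0.6385 m.
Manning's equation: Q = (1/n) A R^(2/3) S^(1/2) = (1/0.023) × 2.564 × 0.6385^(2/3) × 0.003704^(1/2) = 5.03 m³/s.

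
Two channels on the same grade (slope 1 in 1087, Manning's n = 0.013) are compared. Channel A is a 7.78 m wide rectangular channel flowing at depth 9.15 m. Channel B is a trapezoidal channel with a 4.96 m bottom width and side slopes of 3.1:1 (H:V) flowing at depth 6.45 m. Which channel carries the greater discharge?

channel B

Channel A: Flow area A = b·y = 7.78 × 9.15 = 71.19 m². Wetted perimeter P = b + 2y = 7.78 + 2×9.15 = 26.08 m. Hydraulic radius R = A/P = 71.19/26.08 = 2.73 m. Q_A = (1/0.013)·71.19·2.73^(2/3)·√0.00092 = 324.4 m³/s.
Channel B: With bottom width b = 4.96 m and side slope z = 3.1: A = (b + zy)y = (4.96 + 3.1×6.45)×6.45 = 161 m²; P = b + 2y√(1+z²) = 4.96 + 2×6.45×3.257 = 46.98 m. Hydraulic radius R = A/P = 161/46.98 = 3.426 m. Q_B = (1/0.013)·161·3.426^(2/3)·√0.00092 = 853.5 m³/s.
Q_A = 324.4 m³/s vs Q_B = 853.5 m³/s, so channel B carries more.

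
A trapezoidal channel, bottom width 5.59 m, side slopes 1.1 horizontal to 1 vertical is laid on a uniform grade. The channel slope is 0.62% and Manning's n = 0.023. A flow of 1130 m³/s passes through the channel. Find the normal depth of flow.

Manning's equation rearranged: A R^(2/3) = nQ / (1·√S) = 0.023 × 1130 / (√0.0062) = 330.1.
Try y = 10.5 m: A R^(2/3) = 518.4 — over.
Try y = 6.11 m: A R^(2/3) = 162.2 — short.
Try y = 8.55 m: A R^(2/3) = 330.3 — ≈ 330.1.

y_n = 8.55 m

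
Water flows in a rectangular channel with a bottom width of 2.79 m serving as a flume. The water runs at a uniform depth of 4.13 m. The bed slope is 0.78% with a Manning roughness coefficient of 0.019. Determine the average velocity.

Flow area A = b·y = 2.79 × 4.13 = 11.52 m². Wetted perimeter P = b + 2y = 2.79 + 2×4.13 = 11.05 m.
Hydraulic radius R = A/P = 11.52/11.05 = 1.043 m.
From Manning's equation, V = (1/n) R^(2/3) S^(1/2) = (1/0.019) × 1.043^(2/3) × 0.0078^(1/2) = 4.78 m/s.

V = 4.78 m/s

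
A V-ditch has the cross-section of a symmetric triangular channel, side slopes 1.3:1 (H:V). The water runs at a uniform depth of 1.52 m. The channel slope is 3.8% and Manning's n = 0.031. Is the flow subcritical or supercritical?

supercritical

For a triangular section with side slope z = 1.3: A = zy² = 1.3×1.52² = 3.004 m²; P = 2y√(1+z²) = 2×1.52×1.64 = 4.986 m.
Hydraulic radius R = A/P = 3.004/4.986 = 0.6024 m.
V = (1/n) R^(2/3) √S = (1/0.031) × 0.6024^(2/3) × √0.038 = 4.485 m/s. Hydraulic depth D_h = A/T = 3.004/3.952 = 0.76 m.
Froude number Fr = V/√(g·D_h) = 4.485/√(9.81×0.76) = 1.64, which is greater than 1, so the flow is supercritical.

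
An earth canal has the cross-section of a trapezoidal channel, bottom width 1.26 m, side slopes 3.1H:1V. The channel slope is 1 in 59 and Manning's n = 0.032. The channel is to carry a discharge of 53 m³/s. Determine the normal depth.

Manning's equation rearranged: A R^(2/3) = nQ / (1·√S) = 0.032 × 53 / (√0.01695) = 13.03.
Try y = 1.35 m: A R^(2/3) = 5.965 — too small.
Try y = 2.34 m: A R^(2/3) = 22.59 — too large.
Try y = 1.87 m: A R^(2/3) = 13.04 — close enough.

y_n = 1.87 m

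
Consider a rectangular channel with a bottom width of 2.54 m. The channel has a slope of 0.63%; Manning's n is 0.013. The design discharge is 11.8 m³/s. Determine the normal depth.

y_n = 1.09 m

Manning's equation rearranged: A R^(2/3) = nQ / (1·√S) = 0.013 × 11.8 / (√0.0063) = 1.933.
Try y = 1.21 m: A R^(2/3) = 2.234 — too large.
Try y = 0.906 m: A R^(2/3) = 1.505 — too small.
Try y = 1.09 m: A R^(2/3) = 1.94 — ≈ 1.933.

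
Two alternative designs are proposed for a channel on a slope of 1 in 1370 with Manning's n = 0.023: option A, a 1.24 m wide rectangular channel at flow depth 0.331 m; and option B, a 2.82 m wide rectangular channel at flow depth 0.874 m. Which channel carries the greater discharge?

channel B

Channel A: Flow area A = b·y = 1.24 × 0.331 = 0.4104 m². Wetted perimeter P = b + 2y = 1.24 + 2×0.331 = 1.902 m. Hydraulic radius R = A/P = 0.4104/1.902 = 0.2158 m. Q_A = (1/0.023)·0.4104·0.2158^(2/3)·√0.0007299 = 0.1735 m³/s.
Channel B: Flow area A = b·y = 2.82 × 0.874 = 2.465 m². Wetted perimeter P = b + 2y = 2.82 + 2×0.874 = 4.568 m. Hydraulic radius R = A/P = 2.465/4.568 = 0.5396 m. Q_B = (1/0.023)·2.465·0.5396^(2/3)·√0.0007299 = 1.919 m³/s.
Q_A = 0.1735 m³/s vs Q_B = 1.919 m³/s, so channel B carries more.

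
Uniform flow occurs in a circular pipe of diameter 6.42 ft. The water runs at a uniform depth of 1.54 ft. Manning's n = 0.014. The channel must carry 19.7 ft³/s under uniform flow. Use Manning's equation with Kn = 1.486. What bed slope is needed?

S = 0.0011

For a circular section of diameter D = 6.42 ft at depth y = 1.54 ft, the central angle is θ = 2 arccos(1 − 2y/D) = 2.047 rad. Then A = (D²/8)(θ − sin θ) = 5.97 ft² and P = Dθ/2 = 6.572 ft.
Hydraulic radius R = A/P = 5.97/6.572 = 0.9084 ft.
From Manning's equation, S = [nQ / (1.486 A R^(2/3))]² = [0.014 × 19.7 / (1.486 × 5.97 × 0.9084^(2/3))]² = 0.0011.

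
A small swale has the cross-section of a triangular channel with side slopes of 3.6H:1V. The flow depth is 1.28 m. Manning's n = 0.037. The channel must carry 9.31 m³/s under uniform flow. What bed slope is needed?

For a triangular section with side slope z = 3.6: A = zy² = 3.6×1.28² = 5.898 m²; P = 2y√(1+z²) = 2×1.28×3.736 = 9.565 m.
Hydraulic radius R = A/P = 5.898/9.565 = 0.6167 m.
From Manning's equation, S = [nQ / (1 A R^(2/3))]² = [0.037 × 9.31 / (1 × 5.898 × 0.6167^(2/3))]² = 0.0065.

S = 0.0065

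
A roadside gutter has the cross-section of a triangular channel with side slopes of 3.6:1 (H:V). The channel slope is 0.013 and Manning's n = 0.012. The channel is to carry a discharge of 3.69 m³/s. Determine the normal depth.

Manning's equation rearranged: A R^(2/3) = nQ / (1·√S) = 0.012 × 3.69 / (√0.013) = 0.3884.
Trying y = 0.414 m: A R^(2/3) = 0.2106 — too small.
Trying y = 0.598 m: A R^(2/3) = 0.5616 — too large.
Trying y = 0.521 m: A R^(2/3) = 0.3888 — ≈ 0.3884.

y_n = 0.521 m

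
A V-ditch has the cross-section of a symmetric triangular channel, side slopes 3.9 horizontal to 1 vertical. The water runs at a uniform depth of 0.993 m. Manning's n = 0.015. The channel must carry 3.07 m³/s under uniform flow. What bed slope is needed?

S = 0.000381

For a triangular section with side slope z = 3.9: A = zy² = 3.9×0.993² = 3.846 m²; P = 2y√(1+z²) = 2×0.993×4.026 = 7.996 m.
Hydraulic radius R = A/P = 3.846/7.996 = 0.4809 m.
From Manning's equation, S = [nQ / (1 A R^(2/3))]² = [0.015 × 3.07 / (1 × 3.846 × 0.4809^(2/3))]² = 0.000381.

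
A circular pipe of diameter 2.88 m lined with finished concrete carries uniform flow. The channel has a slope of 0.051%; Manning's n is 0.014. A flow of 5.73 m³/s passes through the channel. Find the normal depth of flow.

Manning's equation rearranged: A R^(2/3) = nQ / (1·√S) = 0.014 × 5.73 / (√0.00051) = 3.552.
Trying y = 1.43 m: A R^(2/3) = 2.586 — low.
Trying y = 1.92 m: A R^(2/3) = 4.102 — high.
Trying y = 1.74 m: A R^(2/3) = 3.553 — close enough.

y_n = 1.74 m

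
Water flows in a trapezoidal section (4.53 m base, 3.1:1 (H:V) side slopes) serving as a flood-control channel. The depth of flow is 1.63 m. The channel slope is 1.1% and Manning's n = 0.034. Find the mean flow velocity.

With bottom width b = 4.53 m and side slope z = 3.1: A = (b + zy)y = (4.53 + 3.1×1.63)×1.63 = 15.62 m²; P = b + 2y√(1+z²) = 4.53 + 2×1.63×3.257 = 15.15 m.
Hydraulic radius R = A/P = 15.62/15.15 = 1.031 m.
From Manning's equation, V = (1/n) R^(2/3) S^(1/2) = (1/0.034) × 1.031^(2/3) × 0.011^(1/2) = 3.15 m/s.

V = 3.15 m/s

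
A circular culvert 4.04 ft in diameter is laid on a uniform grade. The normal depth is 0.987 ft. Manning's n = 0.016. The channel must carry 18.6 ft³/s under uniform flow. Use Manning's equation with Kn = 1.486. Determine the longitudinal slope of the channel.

For a circular section of diameter D = 4.04 ft at depth y = 0.987 ft, the central angle is θ = 2 arccos(1 − 2y/D) = 2.068 rad. Then A = (D²/8)(θ − sin θ) = 2.426 ft² and P = Dθ/2 = 4.177 ft.
Hydraulic radius R = A/P = 2.426/4.177 = 0.5807 ft.
From Manning's equation, S = [nQ / (1.486 A R^(2/3))]² = [0.016 × 18.6 / (1.486 × 2.426 × 0.5807^(2/3))]² = 0.0141.

S = 0.0141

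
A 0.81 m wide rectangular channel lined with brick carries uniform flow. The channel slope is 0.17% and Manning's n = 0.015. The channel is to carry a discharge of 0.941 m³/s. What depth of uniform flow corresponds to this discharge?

Manning's equation rearranged: A R^(2/3) = nQ / (1·√S) = 0.015 × 0.941 / (√0.0017) = 0.3423.
Trying y = 0.875 m: A R^(2/3) = 0.3011 — low.
Trying y = 1.08 m: A R^(2/3) = 0.3873 — high.
Trying y = 0.974 m: A R^(2/3) = 0.3425 — matches.

y_n = 0.974 m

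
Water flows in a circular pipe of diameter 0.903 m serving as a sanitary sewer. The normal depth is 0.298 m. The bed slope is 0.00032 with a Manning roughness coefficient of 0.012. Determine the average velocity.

For a circular section of diameter D = 0.903 m at depth y = 0.298 m, the central angle is θ = 2 arccos(1 − 2y/D) = 2.448 rad. Then A = (D²/8)(θ − sin θ) = 0.1843 m² and P = Dθ/2 = 1.105 m.
Hydraulic radius R = A/P = 0.1843/1.105 = 0.1668 m.
From Manning's equation, V = (1/n) R^(2/3) S^(1/2) = (1/0.012) × 0.1668^(2/3) × 0.00032^(1/2) = 0.452 m/s.

V = 0.452 m/s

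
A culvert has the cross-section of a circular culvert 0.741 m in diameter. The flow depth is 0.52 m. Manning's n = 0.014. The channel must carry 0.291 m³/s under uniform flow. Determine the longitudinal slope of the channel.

S = 0.0012

For a circular section of diameter D = 0.741 m at depth y = 0.52 m, the central angle is θ = 2 arccos(1 − 2y/D) = 3.972 rad. Then A = (D²/8)(θ − sin θ) = 0.3233 m² and P = Dθ/2 = 1.472 m.
Hydraulic radius R = A/P = 0.3233/1.472 = 0.2197 m.
From Manning's equation, S = [nQ / (1 A R^(2/3))]² = [0.014 × 0.291 / (1 × 0.3233 × 0.2197^(2/3))]² = 0.0012.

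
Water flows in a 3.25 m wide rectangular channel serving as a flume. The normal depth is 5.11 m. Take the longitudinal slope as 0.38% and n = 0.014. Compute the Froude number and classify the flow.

subcritical

Flow area A = b·y = 3.25 × 5.11 = 16.61 m². Wetted perimeter P = b + 2y = 3.25 + 2×5.11 = 13.47 m.
Hydraulic radius R = A/P = 16.61/13.47 = 1.233 m.
V = (1/n) R^(2/3) √S = (1/0.014) × 1.233^(2/3) × √0.0038 = 5.063 m/s. Hydraulic depth D_h = A/T = 16.61/3.25 = 5.11 m.
Froude number Fr = V/√(g·D_h) = 5.063/√(9.81×5.11) = 0.715, which is less than 1, so the flow is subcritical.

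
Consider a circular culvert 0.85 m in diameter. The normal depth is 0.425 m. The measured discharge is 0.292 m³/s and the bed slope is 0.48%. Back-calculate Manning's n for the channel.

n = 0.024

For a circular section of diameter D = 0.85 m at depth y = 0.425 m, the central angle is θ = 2 arccos(1 − 2y/D) = 3.142 rad. Then A = (D²/8)(θ − sin θ) = 0.2837 m² and P = Dθ/2 = 1.335 m.
Hydraulic radius R = A/P = 0.2837/1.335 = 0.2125 m.
Rearranging Manning's equation: n = (1/Q) A R^(2/3) S^(1/2) = (1/0.292) × 0.2837 × 0.2125^(2/3) × √0.0048 = 0.024.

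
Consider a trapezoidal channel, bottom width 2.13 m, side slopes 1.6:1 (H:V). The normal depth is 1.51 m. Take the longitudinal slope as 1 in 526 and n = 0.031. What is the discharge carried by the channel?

With bottom width b = 2.13 m and side slope z = 1.6: A = (b + zy)y = (2.13 + 1.6×1.51)×1.51 = 6.864 m²; P = b + 2y√(1+z²) = 2.13 + 2×1.51×1.887 = 7.828 m.
Hydraulic radius R = A/P = 6.864/7.828 = 0.8769 m.
Manning's equation: Q = (1/n) A R^(2/3) S^(1/2) = (1/0.031) × 6.864 × 0.8769^(2/3) × 0.001901^(1/2) = 8.85 m³/s.

Q = 8.85 m³/s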